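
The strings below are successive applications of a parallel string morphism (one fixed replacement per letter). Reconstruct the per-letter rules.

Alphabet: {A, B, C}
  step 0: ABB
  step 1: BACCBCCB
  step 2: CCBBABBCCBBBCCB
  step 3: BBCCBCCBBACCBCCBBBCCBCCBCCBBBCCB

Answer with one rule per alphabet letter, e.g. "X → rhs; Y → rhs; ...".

  step 2 ⇒ step 3: CCBBABBCCBBBCCB ⇒ B·B·CCB·CCB·BA·CCB·CCB·B·B·CCB·CCB·CCB·B·B·CCB
    A ↦ BA
    B ↦ CCB
    C ↦ B

A->BA, B->CCB, C->B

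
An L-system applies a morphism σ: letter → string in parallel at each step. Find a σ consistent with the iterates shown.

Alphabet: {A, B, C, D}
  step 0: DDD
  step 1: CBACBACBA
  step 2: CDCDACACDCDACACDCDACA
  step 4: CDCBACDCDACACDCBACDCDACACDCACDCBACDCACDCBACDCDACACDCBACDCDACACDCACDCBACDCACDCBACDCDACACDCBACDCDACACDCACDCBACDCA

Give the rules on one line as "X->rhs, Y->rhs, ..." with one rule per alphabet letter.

  step 1 ⇒ step 2: CBACBACBA ⇒ CD·CDA·CA·CD·CDA·CA·CD·CDA·CA
    A ↦ CA
    B ↦ CDA
    C ↦ CD
  step 0 ⇒ step 1: DDD ⇒ CBA·CBA·CBA
    D ↦ CBA

A->CA, B->CDA, C->CD, D->CBA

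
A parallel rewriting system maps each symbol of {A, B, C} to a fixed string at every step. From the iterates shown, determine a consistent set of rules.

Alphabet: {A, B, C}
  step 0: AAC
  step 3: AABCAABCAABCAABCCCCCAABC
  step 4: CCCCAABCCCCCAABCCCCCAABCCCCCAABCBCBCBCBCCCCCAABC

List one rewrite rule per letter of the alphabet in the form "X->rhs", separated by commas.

  step 3 ⇒ step 4: AABCAABCAABCAABCCCCCAABC ⇒ CC·CC·AA·BC·CC·CC·AA·BC·CC·CC·AA·BC·CC·CC·AA·BC·BC·BC·BC·BC·CC·CC·AA·BC
    A ↦ CC
    B ↦ AA
    C ↦ BC

A->CC, B->AA, C->BC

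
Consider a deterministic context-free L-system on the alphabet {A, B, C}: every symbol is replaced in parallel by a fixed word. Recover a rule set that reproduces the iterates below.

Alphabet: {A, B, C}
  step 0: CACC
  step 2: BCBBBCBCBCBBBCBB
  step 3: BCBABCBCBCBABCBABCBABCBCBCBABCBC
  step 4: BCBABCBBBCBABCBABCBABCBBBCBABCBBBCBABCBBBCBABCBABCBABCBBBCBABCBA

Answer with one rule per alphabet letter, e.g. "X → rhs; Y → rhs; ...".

A->BB, B->BC, C->BA

  step 3 ⇒ step 4: BCBABCBCBCBABCBABCBABCBCBCBABCBC ⇒ BC·BA·BC·BB·BC·BA·BC·BA·BC·BA·BC·BB·BC·BA·BC·BB·BC·BA·BC·BB·BC·BA·BC·BA·BC·BA·BC·BB·BC·BA·BC·BA
    A ↦ BB
    B ↦ BC
    C ↦ BA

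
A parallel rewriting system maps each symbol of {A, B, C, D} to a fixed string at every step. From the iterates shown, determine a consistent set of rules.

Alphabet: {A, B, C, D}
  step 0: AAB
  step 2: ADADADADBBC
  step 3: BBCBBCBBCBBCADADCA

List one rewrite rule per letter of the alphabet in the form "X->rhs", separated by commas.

A->BB, B->AD, C->CA, D->C

  step 2 ⇒ step 3: ADADADADBBC ⇒ BB·C·BB·C·BB·C·BB·C·AD·AD·CA
    A ↦ BB
    B ↦ AD
    C ↦ CA
    D ↦ C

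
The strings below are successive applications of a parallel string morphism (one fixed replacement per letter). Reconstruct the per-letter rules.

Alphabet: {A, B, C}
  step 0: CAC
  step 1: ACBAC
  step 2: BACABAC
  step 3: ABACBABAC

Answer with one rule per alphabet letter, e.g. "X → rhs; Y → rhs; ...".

A->B, B->A, C->AC

  step 2 ⇒ step 3: BACABAC ⇒ A·B·AC·B·A·B·AC
    A ↦ B
    B ↦ A
    C ↦ AC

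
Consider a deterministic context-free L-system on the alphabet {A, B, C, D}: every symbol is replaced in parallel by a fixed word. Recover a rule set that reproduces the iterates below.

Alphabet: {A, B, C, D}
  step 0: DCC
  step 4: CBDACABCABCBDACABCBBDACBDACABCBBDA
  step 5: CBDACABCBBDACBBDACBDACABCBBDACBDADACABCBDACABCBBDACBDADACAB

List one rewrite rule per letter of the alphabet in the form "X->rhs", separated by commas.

A->B, B->DA, C->CB, D->CA

  step 4 ⇒ step 5: CBDACABCABCBDACABCBBDACBDACABCBBDA ⇒ CB·DA·CA·B·CB·B·DA·CB·B·DA·CB·DA·CA·B·CB·B·DA·CB·DA·DA·CA·B·CB·DA·CA·B·CB·B·DA·CB·DA·DA·CA·B
    A ↦ B
    B ↦ DA
    C ↦ CB
    D ↦ CA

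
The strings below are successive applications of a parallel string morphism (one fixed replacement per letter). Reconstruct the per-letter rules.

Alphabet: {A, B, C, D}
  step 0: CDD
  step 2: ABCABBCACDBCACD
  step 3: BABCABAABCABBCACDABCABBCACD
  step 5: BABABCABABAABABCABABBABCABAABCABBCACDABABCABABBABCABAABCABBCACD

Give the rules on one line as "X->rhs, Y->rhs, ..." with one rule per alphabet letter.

A->B, B->A, C->BCA, D->CD

  step 2 ⇒ step 3: ABCABBCACDBCACD ⇒ B·A·BCA·B·A·A·BCA·B·BCA·CD·A·BCA·B·BCA·CD
    A ↦ B
    B ↦ A
    C ↦ BCA
    D ↦ CD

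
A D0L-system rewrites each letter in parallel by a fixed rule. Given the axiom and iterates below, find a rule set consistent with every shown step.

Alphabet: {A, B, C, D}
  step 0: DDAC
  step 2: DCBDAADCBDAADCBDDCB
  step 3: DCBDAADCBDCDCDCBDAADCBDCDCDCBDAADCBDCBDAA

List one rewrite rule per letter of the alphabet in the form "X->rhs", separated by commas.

  step 2 ⇒ step 3: DCBDAADCBDAADCBDDCB ⇒ DCB·D·AA·DCB·DC·DC·DCB·D·AA·DCB·DC·DC·DCB·D·AA·DCB·DCB·D·AA
    A ↦ DC
    B ↦ AA
    C ↦ D
    D ↦ DCB

A->DC, B->AA, C->D, D->DCB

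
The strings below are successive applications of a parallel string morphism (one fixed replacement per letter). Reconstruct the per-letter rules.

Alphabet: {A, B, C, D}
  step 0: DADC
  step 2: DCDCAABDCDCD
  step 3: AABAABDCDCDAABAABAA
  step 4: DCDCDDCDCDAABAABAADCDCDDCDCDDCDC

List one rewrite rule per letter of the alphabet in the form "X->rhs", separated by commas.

A->DC, B->D, C->B, D->AA

  step 3 ⇒ step 4: AABAABDCDCDAABAABAA ⇒ DC·DC·D·DC·DC·D·AA·B·AA·B·AA·DC·DC·D·DC·DC·D·DC·DC
    A ↦ DC
    B ↦ D
    C ↦ B
    D ↦ AA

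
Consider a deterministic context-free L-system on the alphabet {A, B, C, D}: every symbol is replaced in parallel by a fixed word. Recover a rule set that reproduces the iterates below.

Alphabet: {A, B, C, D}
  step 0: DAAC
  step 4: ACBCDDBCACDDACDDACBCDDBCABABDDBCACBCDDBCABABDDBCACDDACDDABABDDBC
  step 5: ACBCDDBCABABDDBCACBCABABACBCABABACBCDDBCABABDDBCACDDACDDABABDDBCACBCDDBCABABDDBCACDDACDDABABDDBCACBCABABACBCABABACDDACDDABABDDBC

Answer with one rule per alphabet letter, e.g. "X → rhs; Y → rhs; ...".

  step 4 ⇒ step 5: ACBCDDBCACDDACDDACBCDDBCABABDDBCACBCDDBCABABDDBCACDDACDDABABDDBC ⇒ AC·BC·DD·BC·AB·AB·DD·BC·AC·BC·AB·AB·AC·BC·AB·AB·AC·BC·DD·BC·AB·AB·DD·BC·AC·DD·AC·DD·AB·AB·DD·BC·AC·BC·DD·BC·AB·AB·DD·BC·AC·DD·AC·DD·AB·AB·DD·BC·AC·BC·AB·AB·AC·BC·AB·AB·AC·DD·AC·DD·AB·AB·DD·BC
    A ↦ AC
    B ↦ DD
    C ↦ BC
    D ↦ AB

A->AC, B->DD, C->BC, D->AB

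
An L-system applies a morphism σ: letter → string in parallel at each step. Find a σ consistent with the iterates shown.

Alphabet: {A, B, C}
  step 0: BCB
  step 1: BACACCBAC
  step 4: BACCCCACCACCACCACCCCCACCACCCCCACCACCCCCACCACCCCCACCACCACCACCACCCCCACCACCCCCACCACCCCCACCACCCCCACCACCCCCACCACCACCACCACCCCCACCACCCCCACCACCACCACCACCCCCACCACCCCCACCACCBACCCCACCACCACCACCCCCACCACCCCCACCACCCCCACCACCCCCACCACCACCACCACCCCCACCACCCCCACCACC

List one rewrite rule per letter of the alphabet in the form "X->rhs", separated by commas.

A->CCC, B->BAC, C->ACC

  step 0 ⇒ step 1: BCB ⇒ BAC·ACC·BAC
    B ↦ BAC
    C ↦ ACC
    A ↦ CCC  (constrained at step 1)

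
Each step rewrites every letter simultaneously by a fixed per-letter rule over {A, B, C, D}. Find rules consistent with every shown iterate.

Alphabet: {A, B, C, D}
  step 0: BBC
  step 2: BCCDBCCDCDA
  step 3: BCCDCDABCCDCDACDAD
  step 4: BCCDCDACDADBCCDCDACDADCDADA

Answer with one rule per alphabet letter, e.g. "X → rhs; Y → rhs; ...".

A->D, B->BC, C->CD, D->A

  step 3 ⇒ step 4: BCCDCDABCCDCDACDAD ⇒ BC·CD·CD·A·CD·A·D·BC·CD·CD·A·CD·A·D·CD·A·D·A
    A ↦ D
    B ↦ BC
    C ↦ CD
    D ↦ A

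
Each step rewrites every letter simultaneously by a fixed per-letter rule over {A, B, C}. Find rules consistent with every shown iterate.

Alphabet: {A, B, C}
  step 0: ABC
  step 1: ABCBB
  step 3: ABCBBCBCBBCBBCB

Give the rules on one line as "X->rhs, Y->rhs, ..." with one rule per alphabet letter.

  step 0 ⇒ step 1: ABC ⇒ AB·CB·B
    A ↦ AB
    B ↦ CB
    C ↦ B

A->AB, B->CB, C->B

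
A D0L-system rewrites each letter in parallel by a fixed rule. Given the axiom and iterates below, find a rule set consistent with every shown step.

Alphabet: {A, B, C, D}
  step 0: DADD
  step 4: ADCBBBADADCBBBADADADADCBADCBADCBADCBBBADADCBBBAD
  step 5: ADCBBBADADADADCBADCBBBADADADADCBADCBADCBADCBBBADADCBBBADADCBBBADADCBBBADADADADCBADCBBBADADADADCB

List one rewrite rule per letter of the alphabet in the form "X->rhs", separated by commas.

  step 4 ⇒ step 5: ADCBBBADADCBBBADADADADCBADCBADCBADCBBBADADCBBBAD ⇒ ADC·B·BB·AD·AD·AD·ADC·B·ADC·B·BB·AD·AD·AD·ADC·B·ADC·B·ADC·B·ADC·B·BB·AD·ADC·B·BB·AD·ADC·B·BB·AD·ADC·B·BB·AD·AD·AD·ADC·B·ADC·B·BB·AD·AD·AD·ADC·B
    A ↦ ADC
    B ↦ AD
    C ↦ BB
    D ↦ B

A->ADC, B->AD, C->BB, D->B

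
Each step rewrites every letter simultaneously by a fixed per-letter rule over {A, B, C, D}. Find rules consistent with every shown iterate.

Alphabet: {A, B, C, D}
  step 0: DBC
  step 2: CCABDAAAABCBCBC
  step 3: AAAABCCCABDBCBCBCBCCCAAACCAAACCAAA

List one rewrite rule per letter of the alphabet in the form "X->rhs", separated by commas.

  step 2 ⇒ step 3: CCABDAAAABCBCBC ⇒ AA·AA·BC·CCA·BD·BC·BC·BC·BC·CCA·AA·CCA·AA·CCA·AA
    A ↦ BC
    B ↦ CCA
    C ↦ AA
    D ↦ BD

A->BC, B->CCA, C->AA, D->BD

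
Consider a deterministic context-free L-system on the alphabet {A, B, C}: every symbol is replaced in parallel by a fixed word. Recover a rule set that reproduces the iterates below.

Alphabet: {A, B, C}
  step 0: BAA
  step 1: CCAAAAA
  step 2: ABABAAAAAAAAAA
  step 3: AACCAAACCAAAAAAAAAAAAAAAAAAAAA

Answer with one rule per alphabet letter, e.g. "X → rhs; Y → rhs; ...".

  step 2 ⇒ step 3: ABABAAAAAAAAAA ⇒ AA·CCA·AA·CCA·AA·AA·AA·AA·AA·AA·AA·AA·AA·AA
    A ↦ AA
    B ↦ CCA
  step 1 ⇒ step 2: CCAAAAA ⇒ AB·AB·AA·AA·AA·AA·AA
    C ↦ AB

A->AA, B->CCA, C->AB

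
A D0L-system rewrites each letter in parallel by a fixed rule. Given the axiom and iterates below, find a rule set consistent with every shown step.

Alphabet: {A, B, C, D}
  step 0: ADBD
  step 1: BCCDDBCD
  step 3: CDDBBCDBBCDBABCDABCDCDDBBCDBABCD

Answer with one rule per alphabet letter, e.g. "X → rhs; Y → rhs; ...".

  step 0 ⇒ step 1: ADBD ⇒ BC·CD·DB·CD
    A ↦ BC
    B ↦ DB
    D ↦ CD
    C ↦ AB  (constrained at step 1)

A->BC, B->DB, C->AB, D->CD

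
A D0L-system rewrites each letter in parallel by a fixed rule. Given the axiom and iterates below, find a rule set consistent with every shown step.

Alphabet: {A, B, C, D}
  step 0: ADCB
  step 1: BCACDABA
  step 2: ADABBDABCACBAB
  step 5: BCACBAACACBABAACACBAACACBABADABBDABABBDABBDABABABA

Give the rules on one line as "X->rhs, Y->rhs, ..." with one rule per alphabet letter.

  step 1 ⇒ step 2: BCACDABA ⇒ A·DAB·B·DAB·CAC·B·A·B
    A ↦ B
    B ↦ A
    C ↦ DAB
    D ↦ CAC

A->B, B->A, C->DAB, D->CAC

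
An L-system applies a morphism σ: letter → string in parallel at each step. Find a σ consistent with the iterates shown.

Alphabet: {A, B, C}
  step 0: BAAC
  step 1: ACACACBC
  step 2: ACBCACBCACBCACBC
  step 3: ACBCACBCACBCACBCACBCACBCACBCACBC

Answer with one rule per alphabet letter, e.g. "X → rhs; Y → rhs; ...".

A->AC, B->AC, C->BC

  step 2 ⇒ step 3: ACBCACBCACBCACBC ⇒ AC·BC·AC·BC·AC·BC·AC·BC·AC·BC·AC·BC·AC·BC·AC·BC
    A ↦ AC
    B ↦ AC
    C ↦ BC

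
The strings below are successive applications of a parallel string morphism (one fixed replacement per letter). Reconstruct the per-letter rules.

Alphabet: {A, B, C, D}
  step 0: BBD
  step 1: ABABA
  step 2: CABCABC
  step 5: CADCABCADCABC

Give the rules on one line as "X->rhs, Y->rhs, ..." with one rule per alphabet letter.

  step 1 ⇒ step 2: ABABA ⇒ C·AB·C·AB·C
    A ↦ C
    B ↦ AB
    C ↦ D  (constrained at step 2)
  step 0 ⇒ step 1: BBD ⇒ AB·AB·A
    D ↦ A

A->C, B->AB, C->D, D->A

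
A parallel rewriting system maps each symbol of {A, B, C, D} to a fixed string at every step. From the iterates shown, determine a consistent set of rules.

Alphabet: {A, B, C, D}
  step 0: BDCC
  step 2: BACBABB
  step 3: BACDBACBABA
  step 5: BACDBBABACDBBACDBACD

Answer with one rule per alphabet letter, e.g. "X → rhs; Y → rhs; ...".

  step 2 ⇒ step 3: BACBABB ⇒ BA·C·D·BA·C·BA·BA
    A ↦ C
    B ↦ BA
    C ↦ D
    D ↦ B  (constrained at step 0)

A->C, B->BA, C->D, D->B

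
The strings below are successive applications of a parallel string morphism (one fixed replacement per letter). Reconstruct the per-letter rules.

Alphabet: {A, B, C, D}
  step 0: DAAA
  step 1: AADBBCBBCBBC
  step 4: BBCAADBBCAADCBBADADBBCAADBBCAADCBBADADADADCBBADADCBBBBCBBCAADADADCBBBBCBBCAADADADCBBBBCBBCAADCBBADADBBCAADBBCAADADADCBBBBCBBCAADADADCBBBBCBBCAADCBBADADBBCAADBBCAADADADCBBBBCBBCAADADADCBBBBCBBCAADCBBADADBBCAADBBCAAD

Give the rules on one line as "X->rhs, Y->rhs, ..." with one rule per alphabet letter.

  step 0 ⇒ step 1: DAAA ⇒ AAD·BBC·BBC·BBC
    A ↦ BBC
    D ↦ AAD
    B ↦ AD  (constrained at step 1)
    C ↦ CBB  (constrained at step 1)

A->BBC, B->AD, C->CBB, D->AAD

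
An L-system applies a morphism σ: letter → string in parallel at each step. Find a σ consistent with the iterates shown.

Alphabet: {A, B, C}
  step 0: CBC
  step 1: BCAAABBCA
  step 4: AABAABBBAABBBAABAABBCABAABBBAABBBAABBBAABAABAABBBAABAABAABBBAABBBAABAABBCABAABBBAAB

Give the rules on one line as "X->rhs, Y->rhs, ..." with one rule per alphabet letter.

  step 0 ⇒ step 1: CBC ⇒ BCA·AAB·BCA
    B ↦ AAB
    C ↦ BCA
    A ↦ B  (constrained at step 1)

A->B, B->AAB, C->BCA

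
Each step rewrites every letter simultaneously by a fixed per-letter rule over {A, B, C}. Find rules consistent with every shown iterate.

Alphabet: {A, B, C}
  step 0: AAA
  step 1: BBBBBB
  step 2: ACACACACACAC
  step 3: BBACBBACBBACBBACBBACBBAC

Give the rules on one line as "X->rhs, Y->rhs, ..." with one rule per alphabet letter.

  step 2 ⇒ step 3: ACACACACACAC ⇒ BB·AC·BB·AC·BB·AC·BB·AC·BB·AC·BB·AC
    A ↦ BB
    C ↦ AC
  step 1 ⇒ step 2: BBBBBB ⇒ AC·AC·AC·AC·AC·AC
    B ↦ AC

A->BB, B->AC, C->AC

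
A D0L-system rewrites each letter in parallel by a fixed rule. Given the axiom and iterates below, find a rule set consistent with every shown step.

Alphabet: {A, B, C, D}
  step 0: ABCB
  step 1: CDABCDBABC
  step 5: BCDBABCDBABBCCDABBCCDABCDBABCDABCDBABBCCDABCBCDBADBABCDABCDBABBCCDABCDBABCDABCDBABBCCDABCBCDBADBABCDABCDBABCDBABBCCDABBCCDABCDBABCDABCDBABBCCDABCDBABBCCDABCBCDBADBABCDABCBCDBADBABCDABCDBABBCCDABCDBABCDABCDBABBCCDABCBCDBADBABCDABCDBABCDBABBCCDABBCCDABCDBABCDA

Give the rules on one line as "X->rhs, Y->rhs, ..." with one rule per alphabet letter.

  step 0 ⇒ step 1: ABCB ⇒ CDA·BC·DBA·BC
    A ↦ CDA
    B ↦ BC
    C ↦ DBA
    D ↦ B  (constrained at step 1)

A->CDA, B->BC, C->DBA, D->B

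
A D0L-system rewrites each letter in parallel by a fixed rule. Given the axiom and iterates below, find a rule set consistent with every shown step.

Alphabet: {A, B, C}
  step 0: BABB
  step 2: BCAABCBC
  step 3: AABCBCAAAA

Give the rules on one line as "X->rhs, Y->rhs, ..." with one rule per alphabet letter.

  step 2 ⇒ step 3: BCAABCBC ⇒ A·A·BC·BC·A·A·A·A
    A ↦ BC
    B ↦ A
    C ↦ A

A->BC, B->A, C->A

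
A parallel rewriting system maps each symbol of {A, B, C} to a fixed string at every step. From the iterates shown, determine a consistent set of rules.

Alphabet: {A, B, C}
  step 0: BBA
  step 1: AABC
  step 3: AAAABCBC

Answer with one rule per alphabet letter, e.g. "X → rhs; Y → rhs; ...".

  step 0 ⇒ step 1: BBA ⇒ A·A·BC
    A ↦ BC
    B ↦ A
    C ↦ A  (constrained at step 1)

A->BC, B->A, C->A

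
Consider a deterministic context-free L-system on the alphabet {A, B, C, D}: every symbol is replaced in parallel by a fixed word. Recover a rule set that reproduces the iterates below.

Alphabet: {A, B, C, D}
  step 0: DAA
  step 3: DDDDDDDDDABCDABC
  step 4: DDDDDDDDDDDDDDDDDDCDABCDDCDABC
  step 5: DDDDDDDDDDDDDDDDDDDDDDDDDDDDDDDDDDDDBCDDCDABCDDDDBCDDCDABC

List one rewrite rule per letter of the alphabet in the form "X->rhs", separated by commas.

A->C, B->DA, C->BC, D->DD

  step 4 ⇒ step 5: DDDDDDDDDDDDDDDDDDCDABCDDCDABC ⇒ DD·DD·DD·DD·DD·DD·DD·DD·DD·DD·DD·DD·DD·DD·DD·DD·DD·DD·BC·DD·C·DA·BC·DD·DD·BC·DD·C·DA·BC
    A ↦ C
    B ↦ DA
    C ↦ BC
    D ↦ DD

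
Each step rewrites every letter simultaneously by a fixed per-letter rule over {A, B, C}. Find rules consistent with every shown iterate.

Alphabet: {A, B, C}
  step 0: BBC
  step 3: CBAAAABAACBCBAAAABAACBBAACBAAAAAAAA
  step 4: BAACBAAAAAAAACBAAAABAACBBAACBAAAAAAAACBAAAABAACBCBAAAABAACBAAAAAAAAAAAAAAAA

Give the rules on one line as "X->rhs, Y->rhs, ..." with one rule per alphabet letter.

A->AA, B->CB, C->BAA

  step 3 ⇒ step 4: CBAAAABAACBCBAAAABAACBBAACBAAAAAAAA ⇒ BAA·CB·AA·AA·AA·AA·CB·AA·AA·BAA·CB·BAA·CB·AA·AA·AA·AA·CB·AA·AA·BAA·CB·CB·AA·AA·BAA·CB·AA·AA·AA·AA·AA·AA·AA·AA
    A ↦ AA
    B ↦ CB
    C ↦ BAA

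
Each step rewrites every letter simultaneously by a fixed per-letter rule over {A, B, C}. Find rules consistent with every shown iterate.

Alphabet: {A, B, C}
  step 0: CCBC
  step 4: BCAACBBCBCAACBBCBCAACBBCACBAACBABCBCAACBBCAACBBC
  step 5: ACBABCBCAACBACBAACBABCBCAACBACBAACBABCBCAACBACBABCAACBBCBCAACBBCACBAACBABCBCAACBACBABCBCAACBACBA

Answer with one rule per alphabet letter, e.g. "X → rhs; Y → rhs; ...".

  step 4 ⇒ step 5: BCAACBBCBCAACBBCBCAACBBCACBAACBABCBCAACBBCAACBBC ⇒ ACB·A·BC·BC·A·ACB·ACB·A·ACB·A·BC·BC·A·ACB·ACB·A·ACB·A·BC·BC·A·ACB·ACB·A·BC·A·ACB·BC·BC·A·ACB·BC·ACB·A·ACB·A·BC·BC·A·ACB·ACB·A·BC·BC·A·ACB·ACB·A
    A ↦ BC
    B ↦ ACB
    C ↦ A

A->BC, B->ACB, C->A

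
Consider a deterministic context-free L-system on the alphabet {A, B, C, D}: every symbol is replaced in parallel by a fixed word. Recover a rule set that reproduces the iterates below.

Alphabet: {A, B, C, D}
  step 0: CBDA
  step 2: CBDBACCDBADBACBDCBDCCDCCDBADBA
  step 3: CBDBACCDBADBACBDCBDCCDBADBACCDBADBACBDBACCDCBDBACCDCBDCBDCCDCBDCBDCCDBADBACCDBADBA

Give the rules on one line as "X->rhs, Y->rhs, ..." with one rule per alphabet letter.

A->DBA, B->BA, C->CBD, D->CCD

  step 2 ⇒ step 3: CBDBACCDBADBACBDCBDCCDCCDBADBA ⇒ CBD·BA·CCD·BA·DBA·CBD·CBD·CCD·BA·DBA·CCD·BA·DBA·CBD·BA·CCD·CBD·BA·CCD·CBD·CBD·CCD·CBD·CBD·CCD·BA·DBA·CCD·BA·DBA
    A ↦ DBA
    B ↦ BA
    C ↦ CBD
    D ↦ CCD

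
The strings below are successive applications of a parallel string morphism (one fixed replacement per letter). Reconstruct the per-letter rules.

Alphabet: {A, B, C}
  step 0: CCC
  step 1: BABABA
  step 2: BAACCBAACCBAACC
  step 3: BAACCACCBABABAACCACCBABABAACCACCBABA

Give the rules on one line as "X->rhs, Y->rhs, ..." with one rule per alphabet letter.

A->ACC, B->BA, C->BA

  step 2 ⇒ step 3: BAACCBAACCBAACC ⇒ BA·ACC·ACC·BA·BA·BA·ACC·ACC·BA·BA·BA·ACC·ACC·BA·BA
    A ↦ ACC
    B ↦ BA
    C ↦ BA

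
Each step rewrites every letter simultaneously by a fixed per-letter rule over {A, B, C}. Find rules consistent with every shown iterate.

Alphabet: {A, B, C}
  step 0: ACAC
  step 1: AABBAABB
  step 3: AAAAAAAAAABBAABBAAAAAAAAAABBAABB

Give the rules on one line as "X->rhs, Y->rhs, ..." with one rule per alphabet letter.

  step 0 ⇒ step 1: ACAC ⇒ AA·BB·AA·BB
    A ↦ AA
    C ↦ BB
    B ↦ AC  (constrained at step 1)

A->AA, B->AC, C->BB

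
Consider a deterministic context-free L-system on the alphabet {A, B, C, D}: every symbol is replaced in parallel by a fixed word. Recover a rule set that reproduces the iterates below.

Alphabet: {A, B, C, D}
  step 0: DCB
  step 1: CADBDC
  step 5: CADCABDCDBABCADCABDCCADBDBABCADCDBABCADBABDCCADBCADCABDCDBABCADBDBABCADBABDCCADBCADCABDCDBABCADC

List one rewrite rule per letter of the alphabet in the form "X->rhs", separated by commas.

A->AB, B->DC, C->DB, D->CA

  step 0 ⇒ step 1: DCB ⇒ CA·DB·DC
    B ↦ DC
    C ↦ DB
    D ↦ CA
    A ↦ AB  (constrained at step 1)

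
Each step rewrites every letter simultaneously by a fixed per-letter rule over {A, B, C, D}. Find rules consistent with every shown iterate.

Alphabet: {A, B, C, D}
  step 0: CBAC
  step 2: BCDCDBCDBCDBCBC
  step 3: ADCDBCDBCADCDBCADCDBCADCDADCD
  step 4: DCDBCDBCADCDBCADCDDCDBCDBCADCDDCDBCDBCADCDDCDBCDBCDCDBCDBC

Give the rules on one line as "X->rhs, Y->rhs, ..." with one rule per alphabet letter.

  step 3 ⇒ step 4: ADCDBCDBCADCDBCADCDBCADCDADCD ⇒ DCD·BC·D·BC·ADC·D·BC·ADC·D·DCD·BC·D·BC·ADC·D·DCD·BC·D·BC·ADC·D·DCD·BC·D·BC·DCD·BC·D·BC
    A ↦ DCD
    B ↦ ADC
    C ↦ D
    D ↦ BC

A->DCD, B->ADC, C->D, D->BC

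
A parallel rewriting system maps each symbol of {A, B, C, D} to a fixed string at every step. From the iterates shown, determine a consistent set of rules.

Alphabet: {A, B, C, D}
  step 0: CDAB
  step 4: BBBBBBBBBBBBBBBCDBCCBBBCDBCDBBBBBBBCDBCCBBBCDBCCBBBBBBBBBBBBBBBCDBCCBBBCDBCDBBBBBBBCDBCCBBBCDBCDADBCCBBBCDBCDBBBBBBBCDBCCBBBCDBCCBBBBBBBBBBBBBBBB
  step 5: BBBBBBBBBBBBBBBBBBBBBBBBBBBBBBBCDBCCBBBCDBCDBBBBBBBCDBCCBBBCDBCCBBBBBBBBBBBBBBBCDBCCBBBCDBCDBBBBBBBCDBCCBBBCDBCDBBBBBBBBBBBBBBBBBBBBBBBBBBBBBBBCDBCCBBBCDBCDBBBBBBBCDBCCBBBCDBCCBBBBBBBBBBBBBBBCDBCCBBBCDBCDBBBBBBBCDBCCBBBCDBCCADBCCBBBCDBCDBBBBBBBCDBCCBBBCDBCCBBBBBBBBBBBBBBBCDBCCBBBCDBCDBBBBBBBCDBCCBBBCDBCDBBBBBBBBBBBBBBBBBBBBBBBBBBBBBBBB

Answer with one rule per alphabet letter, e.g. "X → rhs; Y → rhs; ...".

  step 4 ⇒ step 5: BBBBBBBBBBBBBBBCDBCCBBBCDBCDBBBBBBBCDBCCBBBCDBCCBBBBBBBBBBBBBBBCDBCCBBBCDBCDBBBBBBBCDBCCBBBCDBCDADBCCBBBCDBCDBBBBBBBCDBCCBBBCDBCCBBBBBBBBBBBBBBBB ⇒ BB·BB·BB·BB·BB·BB·BB·BB·BB·BB·BB·BB·BB·BB·BB·BCD·BCC·BB·BCD·BCD·BB·BB·BB·BCD·BCC·BB·BCD·BCC·BB·BB·BB·BB·BB·BB·BB·BCD·BCC·BB·BCD·BCD·BB·BB·BB·BCD·BCC·BB·BCD·BCD·BB·BB·BB·BB·BB·BB·BB·BB·BB·BB·BB·BB·BB·BB·BB·BCD·BCC·BB·BCD·BCD·BB·BB·BB·BCD·BCC·BB·BCD·BCC·BB·BB·BB·BB·BB·BB·BB·BCD·BCC·BB·BCD·BCD·BB·BB·BB·BCD·BCC·BB·BCD·BCC·AD·BCC·BB·BCD·BCD·BB·BB·BB·BCD·BCC·BB·BCD·BCC·BB·BB·BB·BB·BB·BB·BB·BCD·BCC·BB·BCD·BCD·BB·BB·BB·BCD·BCC·BB·BCD·BCD·BB·BB·BB·BB·BB·BB·BB·BB·BB·BB·BB·BB·BB·BB·BB·BB
    A ↦ AD
    B ↦ BB
    C ↦ BCD
    D ↦ BCC

A->AD, B->BB, C->BCD, D->BCC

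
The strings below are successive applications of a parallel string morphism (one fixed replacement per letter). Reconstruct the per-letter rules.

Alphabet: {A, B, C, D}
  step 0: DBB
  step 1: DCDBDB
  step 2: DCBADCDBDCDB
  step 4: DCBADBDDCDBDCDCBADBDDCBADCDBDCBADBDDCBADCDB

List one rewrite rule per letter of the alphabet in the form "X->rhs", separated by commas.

  step 1 ⇒ step 2: DCDBDB ⇒ DC·BA·DC·DB·DC·DB
    B ↦ DB
    C ↦ BA
    D ↦ DC
    A ↦ D  (constrained at step 2)

A->D, B->DB, C->BA, D->DC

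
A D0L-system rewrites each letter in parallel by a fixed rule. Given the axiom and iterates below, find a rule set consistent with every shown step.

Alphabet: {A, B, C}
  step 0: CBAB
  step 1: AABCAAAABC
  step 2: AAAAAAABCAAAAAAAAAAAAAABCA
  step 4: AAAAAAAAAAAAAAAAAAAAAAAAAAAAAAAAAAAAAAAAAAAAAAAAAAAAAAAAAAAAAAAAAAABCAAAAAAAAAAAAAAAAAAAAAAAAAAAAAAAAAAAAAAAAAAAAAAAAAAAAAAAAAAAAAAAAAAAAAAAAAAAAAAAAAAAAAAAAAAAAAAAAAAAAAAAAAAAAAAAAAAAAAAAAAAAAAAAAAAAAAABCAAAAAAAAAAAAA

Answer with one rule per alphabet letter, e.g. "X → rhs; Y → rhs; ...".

  step 1 ⇒ step 2: AABCAAAABC ⇒ AAA·AAA·ABC·A·AAA·AAA·AAA·AAA·ABC·A
    A ↦ AAA
    B ↦ ABC
    C ↦ A

A->AAA, B->ABC, C->A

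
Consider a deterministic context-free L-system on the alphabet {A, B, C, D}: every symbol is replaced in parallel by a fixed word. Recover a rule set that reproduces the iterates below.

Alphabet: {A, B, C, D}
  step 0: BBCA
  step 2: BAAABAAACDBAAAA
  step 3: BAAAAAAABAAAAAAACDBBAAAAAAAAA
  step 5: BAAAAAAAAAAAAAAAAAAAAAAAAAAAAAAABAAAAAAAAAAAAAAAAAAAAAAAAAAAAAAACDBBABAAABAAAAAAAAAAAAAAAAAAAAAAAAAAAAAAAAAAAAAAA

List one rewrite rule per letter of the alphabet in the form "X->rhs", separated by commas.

  step 2 ⇒ step 3: BAAABAAACDBAAAA ⇒ BA·AA·AA·AA·BA·AA·AA·AA·CD·B·BA·AA·AA·AA·AA
    A ↦ AA
    B ↦ BA
    C ↦ CD
    D ↦ B

A->AA, B->BA, C->CD, D->B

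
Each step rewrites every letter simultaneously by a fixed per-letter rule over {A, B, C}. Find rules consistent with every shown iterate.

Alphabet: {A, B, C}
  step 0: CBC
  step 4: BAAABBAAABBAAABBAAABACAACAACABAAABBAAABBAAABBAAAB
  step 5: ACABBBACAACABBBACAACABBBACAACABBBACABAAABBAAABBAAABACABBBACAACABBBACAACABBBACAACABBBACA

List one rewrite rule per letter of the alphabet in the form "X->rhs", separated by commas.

  step 4 ⇒ step 5: BAAABBAAABBAAABBAAABACAACAACABAAABBAAABBAAABBAAAB ⇒ ACA·B·B·B·ACA·ACA·B·B·B·ACA·ACA·B·B·B·ACA·ACA·B·B·B·ACA·B·AAA·B·B·AAA·B·B·AAA·B·ACA·B·B·B·ACA·ACA·B·B·B·ACA·ACA·B·B·B·ACA·ACA·B·B·B·ACA
    A ↦ B
    B ↦ ACA
    C ↦ AAA

A->B, B->ACA, C->AAA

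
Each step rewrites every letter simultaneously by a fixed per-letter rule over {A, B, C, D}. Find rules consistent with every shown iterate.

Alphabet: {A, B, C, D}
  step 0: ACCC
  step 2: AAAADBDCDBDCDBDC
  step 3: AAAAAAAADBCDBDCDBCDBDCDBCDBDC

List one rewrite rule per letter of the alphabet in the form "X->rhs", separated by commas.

A->AA, B->C, C->DC, D->DB

  step 2 ⇒ step 3: AAAADBDCDBDCDBDC ⇒ AA·AA·AA·AA·DB·C·DB·DC·DB·C·DB·DC·DB·C·DB·DC
    A ↦ AA
    B ↦ C
    C ↦ DC
    D ↦ DB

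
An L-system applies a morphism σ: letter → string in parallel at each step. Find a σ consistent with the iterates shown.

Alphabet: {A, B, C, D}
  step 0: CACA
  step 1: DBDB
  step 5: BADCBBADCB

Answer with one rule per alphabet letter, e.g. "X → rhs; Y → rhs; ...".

A->B, B->C, C->D, D->BA

  step 0 ⇒ step 1: CACA ⇒ D·B·D·B
    A ↦ B
    C ↦ D
    B ↦ C  (constrained at step 1)
    D ↦ BA  (constrained at step 1)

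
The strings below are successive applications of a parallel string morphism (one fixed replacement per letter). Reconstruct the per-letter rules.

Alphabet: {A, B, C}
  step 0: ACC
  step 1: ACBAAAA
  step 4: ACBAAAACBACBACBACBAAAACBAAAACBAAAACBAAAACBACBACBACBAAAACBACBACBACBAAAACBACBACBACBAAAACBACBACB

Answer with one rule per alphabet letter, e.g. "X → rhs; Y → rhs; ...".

A->ACB, B->A, C->AA

  step 0 ⇒ step 1: ACC ⇒ ACB·AA·AA
    A ↦ ACB
    C ↦ AA
    B ↦ A  (constrained at step 1)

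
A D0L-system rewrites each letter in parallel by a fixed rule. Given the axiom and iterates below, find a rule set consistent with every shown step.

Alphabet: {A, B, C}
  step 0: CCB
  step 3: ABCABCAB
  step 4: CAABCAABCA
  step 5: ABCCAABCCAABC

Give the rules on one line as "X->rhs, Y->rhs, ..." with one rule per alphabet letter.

  step 4 ⇒ step 5: CAABCAABCA ⇒ AB·C·C·A·AB·C·C·A·AB·C
    A ↦ C
    B ↦ A
    C ↦ AB

A->C, B->A, C->AB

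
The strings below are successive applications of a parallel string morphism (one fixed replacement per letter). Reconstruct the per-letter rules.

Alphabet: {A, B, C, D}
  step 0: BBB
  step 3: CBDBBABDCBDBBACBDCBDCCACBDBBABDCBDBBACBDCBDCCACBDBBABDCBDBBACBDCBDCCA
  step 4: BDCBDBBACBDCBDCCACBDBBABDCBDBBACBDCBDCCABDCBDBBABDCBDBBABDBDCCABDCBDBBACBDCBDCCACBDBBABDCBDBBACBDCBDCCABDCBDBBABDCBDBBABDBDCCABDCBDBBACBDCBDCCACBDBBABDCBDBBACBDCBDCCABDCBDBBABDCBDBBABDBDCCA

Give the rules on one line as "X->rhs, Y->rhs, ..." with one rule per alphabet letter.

A->CCA, B->CBD, C->BD, D->BBA

  step 3 ⇒ step 4: CBDBBABDCBDBBACBDCBDCCACBDBBABDCBDBBACBDCBDCCACBDBBABDCBDBBACBDCBDCCA ⇒ BD·CBD·BBA·CBD·CBD·CCA·CBD·BBA·BD·CBD·BBA·CBD·CBD·CCA·BD·CBD·BBA·BD·CBD·BBA·BD·BD·CCA·BD·CBD·BBA·CBD·CBD·CCA·CBD·BBA·BD·CBD·BBA·CBD·CBD·CCA·BD·CBD·BBA·BD·CBD·BBA·BD·BD·CCA·BD·CBD·BBA·CBD·CBD·CCA·CBD·BBA·BD·CBD·BBA·CBD·CBD·CCA·BD·CBD·BBA·BD·CBD·BBA·BD·BD·CCA
    A ↦ CCA
    B ↦ CBD
    C ↦ BD
    D ↦ BBA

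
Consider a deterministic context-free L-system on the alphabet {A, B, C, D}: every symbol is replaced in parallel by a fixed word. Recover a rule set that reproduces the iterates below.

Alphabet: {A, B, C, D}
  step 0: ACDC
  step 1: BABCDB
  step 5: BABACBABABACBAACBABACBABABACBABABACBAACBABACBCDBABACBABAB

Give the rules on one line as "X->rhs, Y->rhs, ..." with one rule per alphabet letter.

A->BA, B->AC, C->B, D->CD

  step 0 ⇒ step 1: ACDC ⇒ BA·B·CD·B
    A ↦ BA
    C ↦ B
    D ↦ CD
    B ↦ AC  (constrained at step 1)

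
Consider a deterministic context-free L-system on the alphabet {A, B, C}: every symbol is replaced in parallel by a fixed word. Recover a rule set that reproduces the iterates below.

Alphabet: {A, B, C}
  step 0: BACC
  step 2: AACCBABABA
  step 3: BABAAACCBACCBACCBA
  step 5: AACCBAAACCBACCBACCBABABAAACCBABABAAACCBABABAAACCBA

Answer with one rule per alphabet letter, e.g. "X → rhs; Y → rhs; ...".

A->BA, B->CC, C->A

  step 2 ⇒ step 3: AACCBABABA ⇒ BA·BA·A·A·CC·BA·CC·BA·CC·BA
    A ↦ BA
    B ↦ CC
    C ↦ A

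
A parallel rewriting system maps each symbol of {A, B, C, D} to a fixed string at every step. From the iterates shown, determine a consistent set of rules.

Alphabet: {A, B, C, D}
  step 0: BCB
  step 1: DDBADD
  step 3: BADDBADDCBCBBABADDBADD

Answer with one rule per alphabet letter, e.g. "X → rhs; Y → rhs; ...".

A->C, B->DD, C->BA, D->CB

  step 0 ⇒ step 1: BCB ⇒ DD·BA·DD
    B ↦ DD
    C ↦ BA
    A ↦ C  (constrained at step 1)
    D ↦ CB  (constrained at step 1)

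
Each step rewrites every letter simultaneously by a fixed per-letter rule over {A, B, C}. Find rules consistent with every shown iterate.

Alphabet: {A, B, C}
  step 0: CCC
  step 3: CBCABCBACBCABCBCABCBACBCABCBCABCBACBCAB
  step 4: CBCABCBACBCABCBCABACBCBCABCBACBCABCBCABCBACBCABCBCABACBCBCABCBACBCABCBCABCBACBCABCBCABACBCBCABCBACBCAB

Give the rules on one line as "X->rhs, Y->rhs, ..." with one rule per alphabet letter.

  step 3 ⇒ step 4: CBCABCBACBCABCBCABCBACBCABCBCABCBACBCAB ⇒ CB·CAB·CB·ACB·CAB·CB·CAB·ACB·CB·CAB·CB·ACB·CAB·CB·CAB·CB·ACB·CAB·CB·CAB·ACB·CB·CAB·CB·ACB·CAB·CB·CAB·CB·ACB·CAB·CB·CAB·ACB·CB·CAB·CB·ACB·CAB
    A ↦ ACB
    B ↦ CAB
    C ↦ CB

A->ACB, B->CAB, C->CB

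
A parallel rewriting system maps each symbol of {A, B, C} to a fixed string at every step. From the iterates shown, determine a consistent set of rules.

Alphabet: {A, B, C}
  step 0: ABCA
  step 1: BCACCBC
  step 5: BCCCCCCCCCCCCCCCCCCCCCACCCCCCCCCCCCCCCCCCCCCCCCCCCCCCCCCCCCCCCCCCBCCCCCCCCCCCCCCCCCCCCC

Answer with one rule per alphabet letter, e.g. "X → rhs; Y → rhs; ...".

  step 0 ⇒ step 1: ABCA ⇒ BC·A·CC·BC
    A ↦ BC
    B ↦ A
    C ↦ CC

A->BC, B->A, C->CC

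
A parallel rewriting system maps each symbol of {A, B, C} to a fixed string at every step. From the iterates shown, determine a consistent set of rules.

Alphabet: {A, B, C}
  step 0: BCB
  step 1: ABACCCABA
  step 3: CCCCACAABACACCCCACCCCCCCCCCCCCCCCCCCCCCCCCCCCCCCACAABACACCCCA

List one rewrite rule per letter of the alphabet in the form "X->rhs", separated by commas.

  step 0 ⇒ step 1: BCB ⇒ ABA·CCC·ABA
    B ↦ ABA
    C ↦ CCC
    A ↦ CA  (constrained at step 1)

A->CA, B->ABA, C->CCC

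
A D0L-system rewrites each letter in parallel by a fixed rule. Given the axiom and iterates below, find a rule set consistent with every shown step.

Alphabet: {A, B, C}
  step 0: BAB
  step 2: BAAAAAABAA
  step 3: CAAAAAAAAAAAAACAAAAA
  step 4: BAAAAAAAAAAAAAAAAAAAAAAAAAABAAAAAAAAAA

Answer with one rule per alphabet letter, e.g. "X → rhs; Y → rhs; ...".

A->AA, B->CA, C->B

  step 3 ⇒ step 4: CAAAAAAAAAAAAACAAAAA ⇒ B·AA·AA·AA·AA·AA·AA·AA·AA·AA·AA·AA·AA·AA·B·AA·AA·AA·AA·AA
    A ↦ AA
    C ↦ B
  step 2 ⇒ step 3: BAAAAAABAA ⇒ CA·AA·AA·AA·AA·AA·AA·CA·AA·AA
    B ↦ CA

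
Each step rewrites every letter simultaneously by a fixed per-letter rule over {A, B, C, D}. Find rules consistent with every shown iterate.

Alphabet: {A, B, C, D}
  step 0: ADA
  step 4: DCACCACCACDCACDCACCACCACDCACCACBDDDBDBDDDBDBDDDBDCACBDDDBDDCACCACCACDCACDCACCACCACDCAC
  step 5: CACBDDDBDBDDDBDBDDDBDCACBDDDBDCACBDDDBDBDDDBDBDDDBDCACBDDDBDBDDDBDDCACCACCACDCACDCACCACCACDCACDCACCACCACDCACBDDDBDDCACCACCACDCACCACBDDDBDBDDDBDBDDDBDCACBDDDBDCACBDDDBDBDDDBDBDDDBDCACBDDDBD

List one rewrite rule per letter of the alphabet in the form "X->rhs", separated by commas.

A->DD, B->D, C->BD, D->CAC

  step 4 ⇒ step 5: DCACCACCACDCACDCACCACCACDCACCACBDDDBDBDDDBDBDDDBDCACBDDDBDDCACCACCACDCACDCACCACCACDCAC ⇒ CAC·BD·DD·BD·BD·DD·BD·BD·DD·BD·CAC·BD·DD·BD·CAC·BD·DD·BD·BD·DD·BD·BD·DD·BD·CAC·BD·DD·BD·BD·DD·BD·D·CAC·CAC·CAC·D·CAC·D·CAC·CAC·CAC·D·CAC·D·CAC·CAC·CAC·D·CAC·BD·DD·BD·D·CAC·CAC·CAC·D·CAC·CAC·BD·DD·BD·BD·DD·BD·BD·DD·BD·CAC·BD·DD·BD·CAC·BD·DD·BD·BD·DD·BD·BD·DD·BD·CAC·BD·DD·BD
    A ↦ DD
    B ↦ D
    C ↦ BD
    D ↦ CAC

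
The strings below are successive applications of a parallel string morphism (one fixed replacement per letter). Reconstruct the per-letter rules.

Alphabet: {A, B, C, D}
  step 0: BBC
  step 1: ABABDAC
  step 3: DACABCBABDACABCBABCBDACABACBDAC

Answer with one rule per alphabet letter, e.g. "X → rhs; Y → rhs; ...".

  step 0 ⇒ step 1: BBC ⇒ AB·AB·DAC
    B ↦ AB
    C ↦ DAC
    A ↦ CB  (constrained at step 1)
    D ↦ A  (constrained at step 1)

A->CB, B->AB, C->DAC, D->A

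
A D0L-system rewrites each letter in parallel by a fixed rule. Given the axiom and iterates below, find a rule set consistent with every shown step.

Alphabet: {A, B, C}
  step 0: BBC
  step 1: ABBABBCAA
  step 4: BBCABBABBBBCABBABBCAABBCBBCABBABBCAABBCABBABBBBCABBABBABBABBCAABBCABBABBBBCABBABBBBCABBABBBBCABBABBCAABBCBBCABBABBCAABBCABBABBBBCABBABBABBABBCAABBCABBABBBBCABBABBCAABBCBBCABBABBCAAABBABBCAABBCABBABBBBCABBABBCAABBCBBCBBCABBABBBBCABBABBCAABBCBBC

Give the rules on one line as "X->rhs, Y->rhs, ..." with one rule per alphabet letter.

A->BBC, B->ABB, C->CAA

  step 0 ⇒ step 1: BBC ⇒ ABB·ABB·CAA
    B ↦ ABB
    C ↦ CAA
    A ↦ BBC  (constrained at step 1)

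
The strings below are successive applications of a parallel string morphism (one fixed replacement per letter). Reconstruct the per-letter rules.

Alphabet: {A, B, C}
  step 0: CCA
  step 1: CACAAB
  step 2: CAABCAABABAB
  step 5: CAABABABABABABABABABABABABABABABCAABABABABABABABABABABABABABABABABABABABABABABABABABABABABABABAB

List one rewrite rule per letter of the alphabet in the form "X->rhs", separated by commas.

  step 1 ⇒ step 2: CACAAB ⇒ CA·AB·CA·AB·AB·AB
    A ↦ AB
    B ↦ AB
    C ↦ CA

A->AB, B->AB, C->CA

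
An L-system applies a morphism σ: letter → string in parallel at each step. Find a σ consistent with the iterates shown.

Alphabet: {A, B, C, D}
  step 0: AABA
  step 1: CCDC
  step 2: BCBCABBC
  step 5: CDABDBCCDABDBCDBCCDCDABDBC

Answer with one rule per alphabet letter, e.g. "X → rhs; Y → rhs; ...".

A->C, B->D, C->BC, D->AB

  step 1 ⇒ step 2: CCDC ⇒ BC·BC·AB·BC
    C ↦ BC
    D ↦ AB
  step 0 ⇒ step 1: AABA ⇒ C·C·D·C
    A ↦ C
  step 0 ⇒ step 1: AABA ⇒ C·C·D·C
    B ↦ D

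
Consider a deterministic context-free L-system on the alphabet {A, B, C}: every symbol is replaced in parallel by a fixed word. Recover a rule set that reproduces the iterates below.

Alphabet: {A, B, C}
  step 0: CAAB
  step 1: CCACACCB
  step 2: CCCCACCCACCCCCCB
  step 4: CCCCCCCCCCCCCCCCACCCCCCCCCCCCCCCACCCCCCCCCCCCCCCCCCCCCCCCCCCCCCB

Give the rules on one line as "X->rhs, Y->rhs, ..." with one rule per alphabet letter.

  step 1 ⇒ step 2: CCACACCB ⇒ CC·CC·AC·CC·AC·CC·CC·CB
    A ↦ AC
    B ↦ CB
    C ↦ CC

A->AC, B->CB, C->CC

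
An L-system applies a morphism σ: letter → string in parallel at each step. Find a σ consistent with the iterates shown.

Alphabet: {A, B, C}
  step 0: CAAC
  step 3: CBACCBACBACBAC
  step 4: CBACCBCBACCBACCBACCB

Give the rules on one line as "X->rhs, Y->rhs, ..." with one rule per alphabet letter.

  step 3 ⇒ step 4: CBACCBACBACBAC ⇒ CB·A·C·CB·CB·A·C·CB·A·C·CB·A·C·CB
    A ↦ C
    B ↦ A
    C ↦ CB

A->C, B->A, C->CB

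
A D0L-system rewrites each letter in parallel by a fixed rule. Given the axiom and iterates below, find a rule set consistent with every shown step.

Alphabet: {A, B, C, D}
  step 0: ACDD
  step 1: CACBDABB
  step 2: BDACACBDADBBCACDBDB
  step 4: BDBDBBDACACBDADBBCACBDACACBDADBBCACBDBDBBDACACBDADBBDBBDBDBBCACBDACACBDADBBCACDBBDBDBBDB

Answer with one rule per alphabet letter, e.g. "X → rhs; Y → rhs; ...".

  step 1 ⇒ step 2: CACBDABB ⇒ BDA·CAC·BDA·DB·B·CAC·DB·DB
    A ↦ CAC
    B ↦ DB
    C ↦ BDA
    D ↦ B

A->CAC, B->DB, C->BDA, D->B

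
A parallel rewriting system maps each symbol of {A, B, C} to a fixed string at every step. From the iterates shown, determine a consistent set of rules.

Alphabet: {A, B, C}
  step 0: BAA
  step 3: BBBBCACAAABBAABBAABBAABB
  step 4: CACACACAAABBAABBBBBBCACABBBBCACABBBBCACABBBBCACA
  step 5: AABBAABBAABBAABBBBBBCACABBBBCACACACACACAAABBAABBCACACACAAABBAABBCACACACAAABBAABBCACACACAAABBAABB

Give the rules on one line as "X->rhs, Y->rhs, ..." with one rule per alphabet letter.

  step 4 ⇒ step 5: CACACACAAABBAABBBBBBCACABBBBCACABBBBCACABBBBCACA ⇒ AA·BB·AA·BB·AA·BB·AA·BB·BB·BB·CA·CA·BB·BB·CA·CA·CA·CA·CA·CA·AA·BB·AA·BB·CA·CA·CA·CA·AA·BB·AA·BB·CA·CA·CA·CA·AA·BB·AA·BB·CA·CA·CA·CA·AA·BB·AA·BB
    A ↦ BB
    B ↦ CA
    C ↦ AA

A->BB, B->CA, C->AA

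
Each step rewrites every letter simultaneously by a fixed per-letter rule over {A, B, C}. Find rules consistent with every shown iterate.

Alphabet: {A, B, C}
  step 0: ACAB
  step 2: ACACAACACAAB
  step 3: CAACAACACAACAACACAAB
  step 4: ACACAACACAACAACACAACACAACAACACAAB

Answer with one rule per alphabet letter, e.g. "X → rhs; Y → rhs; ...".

A->CA, B->AB, C->A

  step 3 ⇒ step 4: CAACAACACAACAACACAAB ⇒ A·CA·CA·A·CA·CA·A·CA·A·CA·CA·A·CA·CA·A·CA·A·CA·CA·AB
    A ↦ CA
    B ↦ AB
    C ↦ A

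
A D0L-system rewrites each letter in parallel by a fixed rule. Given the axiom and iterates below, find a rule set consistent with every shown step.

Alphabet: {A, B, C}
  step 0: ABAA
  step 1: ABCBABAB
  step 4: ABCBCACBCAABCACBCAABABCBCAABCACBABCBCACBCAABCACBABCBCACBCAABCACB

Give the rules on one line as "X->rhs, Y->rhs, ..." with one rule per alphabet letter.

  step 0 ⇒ step 1: ABAA ⇒ AB·CB·AB·AB
    A ↦ AB
    B ↦ CB
    C ↦ CA  (constrained at step 1)

A->AB, B->CB, C->CA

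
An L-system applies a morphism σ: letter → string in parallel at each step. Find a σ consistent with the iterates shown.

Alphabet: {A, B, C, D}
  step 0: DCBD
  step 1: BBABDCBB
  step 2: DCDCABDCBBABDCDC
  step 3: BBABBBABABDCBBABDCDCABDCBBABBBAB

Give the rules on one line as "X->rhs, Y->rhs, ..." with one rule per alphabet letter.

  step 2 ⇒ step 3: DCDCABDCBBABDCDC ⇒ BB·AB·BB·AB·AB·DC·BB·AB·DC·DC·AB·DC·BB·AB·BB·AB
    A ↦ AB
    B ↦ DC
    C ↦ AB
    D ↦ BB

A->AB, B->DC, C->AB, D->BB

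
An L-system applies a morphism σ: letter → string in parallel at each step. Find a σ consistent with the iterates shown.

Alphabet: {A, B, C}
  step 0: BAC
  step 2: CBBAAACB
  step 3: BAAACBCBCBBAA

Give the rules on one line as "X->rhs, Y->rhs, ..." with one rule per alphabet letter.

A->CB, B->A, C->BA

  step 2 ⇒ step 3: CBBAAACB ⇒ BA·A·A·CB·CB·CB·BA·A
    A ↦ CB
    B ↦ A
    C ↦ BA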